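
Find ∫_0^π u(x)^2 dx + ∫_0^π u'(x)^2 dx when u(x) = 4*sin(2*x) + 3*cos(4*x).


||u||_{H^1(0,π)}^2 = 233*π/2

u'(x) = -12*sin(4*x) + 8*cos(2*x).
Expand u² and (u')² and integrate term by term on (0, π), using: for integers n ≥ 1, ∫_0^π sin²(nx) dx = ∫_0^π cos²(nx) dx = π/2; for n ≠ n', ∫_0^π sin(nx)sin(n'x) dx = ∫_0^π cos(nx)cos(n'x) dx = 0; and by product-to-sum, ∫_0^π sin(nx)cos(n'x) dx = ½∫_0^π [sin((n+n')x) + sin((n−n')x)] dx, which is 0 when n+n' is even and 2n/(n²−n'²) when n+n' is odd (it need not vanish on (0, π)).
  u² squared terms: (3)²·∫cos(4x)² dx = 9·π/2 = 9*π/2;  (4)²·∫sin(2x)² dx = 16·π/2 = 8*π.
  u² cross terms: 2·(3)·(4)·∫cos(4x)·sin(2x) dx = 24·(0) = 0.
  So ∫_0^π u² dx = 9*π/2 + 8*π + 0 = 25*π/2.
  (u')² squared terms: (-12)²·∫sin(4x)² dx = 144·π/2 = 72*π;  (8)²·∫cos(2x)² dx = 64·π/2 = 32*π.
  (u')² cross terms: 2·(-12)·(8)·∫sin(4x)·cos(2x) dx = -192·(0) = 0.
  So ∫_0^π (u')² dx = 72*π + 32*π + 0 = 104*π.
||u||_{H^1}^2 = (25*π/2) + (104*π) = 233*π/2.


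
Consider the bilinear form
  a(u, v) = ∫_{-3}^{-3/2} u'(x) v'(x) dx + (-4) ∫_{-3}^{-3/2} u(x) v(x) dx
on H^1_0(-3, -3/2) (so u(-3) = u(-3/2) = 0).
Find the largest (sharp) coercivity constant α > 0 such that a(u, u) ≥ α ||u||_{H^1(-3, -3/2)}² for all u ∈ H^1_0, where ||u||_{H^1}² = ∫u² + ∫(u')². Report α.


α = 4*(-9 + π^2)/(9 + 4*π^2)

Coercivity of a(·,·) on H^1_0(-3, -3/2) means a(u, u) ≥ α ||u||_{H^1}² for every u ∈ H^1_0.
The interval has length L = 3/2, and Poincaré/coercivity depend only on L. Here a(u, u) = ∫(u')² + (-4)·∫u².
Here c = -4 < 0 with |c| < (π/L)² = 4*π^2/9, so coercivity still holds. The condition a(u,u) ≥ α||u||_{H^1}² reads (1−α)∫(u')² ≥ (α−c)∫u². Any admissible α is ≤ 1 (rapidly oscillating u have ∫u²/∫(u')² → 0), and α = 1 would force 0 ≥ (1−c)∫u², impossible since c < 1; so 1−α > 0. By the sharp Poincaré inequality on H^1_0 of an interval of length L, ∫(u')² ≥ (π/L)²∫u² with equality for the first sine mode sin(π(x−x₀)/L) (x₀ the left endpoint), so the inequality holds for all u iff (1−α)(π/L)² ≥ α − c, i.e. α ≤ ((π/L)² + c)/((π/L)² + 1) = (1 + c(L/π)²)/(1 + (L/π)²). (Direct route, valid since c ≤ 0: Poincaré gives c∫u² ≥ c(L/π)²∫(u')², so a(u,u) ≥ (1 + c(L/π)²)∫(u')², while ||u||_{H^1}² ≤ (1 + (L/π)²)∫(u')²; dividing yields the same α.) With (π/L)² = 4*π^2/9 and c = -4, the largest admissible constant is α = ((π/L)² + c)/((π/L)² + 1).
Simplifying, α = 4*(-9 + π^2)/(9 + 4*π^2).


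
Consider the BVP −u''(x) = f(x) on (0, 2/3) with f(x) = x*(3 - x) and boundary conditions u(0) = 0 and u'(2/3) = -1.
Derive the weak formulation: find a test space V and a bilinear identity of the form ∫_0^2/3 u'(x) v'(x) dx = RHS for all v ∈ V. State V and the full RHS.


V = {v ∈ H^1(0, 2/3) : v(0) = 0} (test functions vanish at x = 0 where u is specified); weak form: ∫_0^2/3 u'v' dx = ∫_0^2/3 (x*(3 - x)) v dx − v(2/3) for all v ∈ V.

Multiply both sides by a test function v and integrate from 0 to 2/3:
  ∫_0^2/3 −u''(x) v(x) dx = ∫_0^2/3 f(x) v(x) dx.
Integrate the LHS by parts once:
  ∫_0^2/3 −u'' v dx = −[u'(x) v(x)]_0^2/3 + ∫_0^2/3 u'(x) v'(x) dx.
Thus ∫_0^2/3 u'(x) v'(x) dx = ∫_0^2/3 f(x) v(x) dx + [u'(x) v(x)]_0^2/3.
Choose V so that boundary terms are either known or forced to vanish.
Mixed BC: u(0) = 0 (Dirichlet) and u'(2/3) = -1 (Neumann). Define V = {v ∈ H^1(0, 2/3) : v(0) = 0}. Then [u' v]_0^2/3 = u'(2/3)·v(2/3) − u'(0)·0 = − v(2/3).
Weak formulation: find u (satisfying any essential BC) such that ∫_0^2/3 u'(x) v'(x) dx = ∫_0^2/3 f v dx − v(2/3) for all v ∈ V (Dirichlet at 0 absorbed into V; Neumann datum at x = 2/3 contributes the boundary term).
Substituting f(x) = x*(3 - x), the right-hand side is ∫_0^2/3 (x*(3 - x)) v dx − v(2/3).


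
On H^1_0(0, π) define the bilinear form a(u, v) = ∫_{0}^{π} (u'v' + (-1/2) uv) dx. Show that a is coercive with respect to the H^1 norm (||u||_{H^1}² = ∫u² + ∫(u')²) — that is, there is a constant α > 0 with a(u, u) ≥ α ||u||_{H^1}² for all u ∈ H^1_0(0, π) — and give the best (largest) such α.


α = 1/4

Coercivity of a(·,·) on H^1_0(0, π) means a(u, u) ≥ α ||u||_{H^1}² for every u ∈ H^1_0.
The interval has length L = π, and Poincaré/coercivity depend only on L. Here a(u, u) = ∫(u')² + (-1/2)·∫u².
Here c = -1/2 < 0 with |c| < (π/L)² = 1, so coercivity still holds. The condition a(u,u) ≥ α||u||_{H^1}² reads (1−α)∫(u')² ≥ (α−c)∫u². Any admissible α is ≤ 1 (rapidly oscillating u have ∫u²/∫(u')² → 0), and α = 1 would force 0 ≥ (1−c)∫u², impossible since c < 1; so 1−α > 0. By the sharp Poincaré inequality on H^1_0 of an interval of length L, ∫(u')² ≥ (π/L)²∫u² with equality for the first sine mode sin(π(x−x₀)/L) (x₀ the left endpoint), so the inequality holds for all u iff (1−α)(π/L)² ≥ α − c, i.e. α ≤ ((π/L)² + c)/((π/L)² + 1) = (1 + c(L/π)²)/(1 + (L/π)²). (Direct route, valid since c ≤ 0: Poincaré gives c∫u² ≥ c(L/π)²∫(u')², so a(u,u) ≥ (1 + c(L/π)²)∫(u')², while ||u||_{H^1}² ≤ (1 + (L/π)²)∫(u')²; dividing yields the same α.) With (π/L)² = 1 and c = -1/2, the largest admissible constant is α = ((π/L)² + c)/((π/L)² + 1).
Simplifying, α = 1/4.


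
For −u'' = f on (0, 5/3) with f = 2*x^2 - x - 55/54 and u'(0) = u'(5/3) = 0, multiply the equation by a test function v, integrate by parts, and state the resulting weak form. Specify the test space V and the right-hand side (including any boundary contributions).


V = H^1(0, 5/3) (no boundary constraint on v; u is determined up to an additive constant); weak form: ∫_0^5/3 u'v' dx = ∫_0^5/3 (2*x^2 - x - 55/54) v dx for all v ∈ V.

Multiply both sides by a test function v and integrate from 0 to 5/3:
  ∫_0^5/3 −u''(x) v(x) dx = ∫_0^5/3 f(x) v(x) dx.
Integrate the LHS by parts once:
  ∫_0^5/3 −u'' v dx = −[u'(x) v(x)]_0^5/3 + ∫_0^5/3 u'(x) v'(x) dx.
Thus ∫_0^5/3 u'(x) v'(x) dx = ∫_0^5/3 f(x) v(x) dx + [u'(x) v(x)]_0^5/3.
Choose V so that boundary terms are either known or forced to vanish.
u has homogeneous Neumann: u'(0) = u'(5/3) = 0. So [u' v]_0^5/3 = 0·v(5/3) − 0·v(0) = 0 for any v; take V = H^1(0, 5/3).
Weak formulation: find u (satisfying any essential BC) such that ∫_0^5/3 u'(x) v'(x) dx = ∫_0^5/3 f v dx for all v ∈ V (homogeneous Neumann, so boundary terms vanish).
Substituting f(x) = 2*x^2 - x - 55/54, the right-hand side is ∫_0^5/3 (2*x^2 - x - 55/54) v dx.
Compatibility check (pure Neumann): taking v ≡ 1 ∈ V gives 0 = ∫_0^5/3 f dx + (0) − (0), i.e. ∫_0^5/3 f dx must equal u'(0) − u'(5/3) = 0. Indeed ∫_0^5/3 (2*x^2 - x - 55/54) dx = 0, so the data are compatible. The solution is then unique only up to an additive constant (fix it e.g. by requiring ∫_0^5/3 u dx = 0).


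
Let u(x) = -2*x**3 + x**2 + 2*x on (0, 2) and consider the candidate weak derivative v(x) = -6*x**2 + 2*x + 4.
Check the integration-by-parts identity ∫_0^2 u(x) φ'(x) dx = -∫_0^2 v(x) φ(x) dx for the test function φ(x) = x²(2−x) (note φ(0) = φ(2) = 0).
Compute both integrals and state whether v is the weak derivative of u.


LHS = 104/15, RHS = 64/15. No, v is not the weak derivative of u.

u(x) = -2*x**3 + x**2 + 2*x, classical derivative u'(x) = -6*x**2 + 2*x + 2.
φ(x) = x²(2−x), so φ'(x) = x*(4 - 3*x).
Note φ(0) = φ(2) = 0, so the boundary term u·φ vanishes.
LHS = ∫_0^2 u(x) φ'(x) dx = ∫_0^2 (6*x^5 - 11*x^4 - 2*x^3 + 8*x^2) dx. Term by term:
  ∫_0^2 6*x^5 dx = 64;  ∫_0^2 -11*x^4 dx = -352/5;  ∫_0^2 -2*x^3 dx = -8;
  ∫_0^2 8*x^2 dx = 64/3.
Sum: 64 − 352/5 − 8 + 64/3 = 104/15.
So LHS = 104/15.
∫_0^2 v(x) φ(x) dx = ∫_0^2 (6*x^5 - 14*x^4 + 8*x^2) dx. Term by term:
  ∫_0^2 6*x^5 dx = 64;  ∫_0^2 -14*x^4 dx = -448/5;  ∫_0^2 8*x^2 dx = 64/3.
Sum: 64 − 448/5 + 64/3 = -64/15.
So RHS = -∫_0^2 v(x) φ(x) dx = 64/15.
LHS − RHS = 8/3 ≠ 0, so the identity fails.
(For a valid weak derivative the identity must hold for EVERY test function, in particular this one. The failure shows v is NOT the weak derivative of u.)
Correct weak derivative would be u'(x) = -6*x**2 + 2*x + 2.


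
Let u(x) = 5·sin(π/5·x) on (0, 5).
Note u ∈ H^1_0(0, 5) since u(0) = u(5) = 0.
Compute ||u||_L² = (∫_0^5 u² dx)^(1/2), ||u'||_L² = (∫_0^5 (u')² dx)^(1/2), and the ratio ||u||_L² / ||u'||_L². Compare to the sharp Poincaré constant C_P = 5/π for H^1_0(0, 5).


||u||_L² / ||u'||_L² = 5/π = C_P.

u(x) = 5·sin(π/5·x), so u'(x) = π*cos(π*x/5).
Writing u(x) = A·sin(kπx/L) with A = 5 and k = 1, use ∫_0^L sin²(kπx/L) dx = L/2 and ∫_0^L cos²(kπx/L) dx = L/2.
u² = 25·sin²(π/5·x) and (u')² = π^2·cos²(π/5·x), and each of sin², cos² integrates to L/2 = 5/2 over (0, 5).
∫_0^5 u² dx = 125/2, so ||u||_L² = 5*sqrt(10)/2.
∫_0^5 (u')² dx = 5*π^2/2, so ||u'||_L² = sqrt(10)*π/2.
Ratio ||u||_L² / ||u'||_L² = 5/π.
Sharp Poincaré constant on H^1_0(0, 5) is C_P = L/π = 5/π, achieved by sin(π/5·x).
This is the k = 1 eigenfunction (up to amplitude), so the ratio equals the sharp Poincaré constant exactly.


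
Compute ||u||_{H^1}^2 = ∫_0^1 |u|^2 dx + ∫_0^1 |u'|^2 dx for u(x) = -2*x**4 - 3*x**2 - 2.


||u||_{H^1}^2 = 16979/315

The H^1 norm (squared) on an interval (0, L) is
  ||u||_{H^1}^2 = ∫_0^L u(x)^2 dx + ∫_0^L u'(x)^2 dx.
Compute u'(x) = -8*x**3 - 6*x.
Then u(x)^2 = 4*x**8 + 12*x**6 + 17*x**4 + 12*x**2 + 4 and u'(x)^2 = 64*x**6 + 96*x**4 + 36*x**2.
Integrate each monomial from 0 to 1 using ∫_0^1 c·x^n dx = c·1^(n+1)/(n+1):
  ∫_0^1 u(x)^2 dx = ∫_0^1 (4*x^8 + 12*x^6 + 17*x^4 + 12*x^2 + 4) dx. Term by term:
    ∫_0^1 4*x^8 dx = 4/9;  ∫_0^1 12*x^6 dx = 12/7;  ∫_0^1 17*x^4 dx = 17/5;
    ∫_0^1 12*x^2 dx = 4;  ∫_0^1 4 dx = 4.
  Sum: 4/9 + 12/7 + 17/5 + 4 + 4 = 4271/315.
  ∫_0^1 u'(x)^2 dx = ∫_0^1 (64*x^6 + 96*x^4 + 36*x^2) dx. Term by term:
    ∫_0^1 64*x^6 dx = 64/7;  ∫_0^1 96*x^4 dx = 96/5;  ∫_0^1 36*x^2 dx = 12.
  Sum: 64/7 + 96/5 + 12 = 1412/35.
Adding: ||u||_{H^1}^2 = 4271/315 + 1412/35 = 16979/315.


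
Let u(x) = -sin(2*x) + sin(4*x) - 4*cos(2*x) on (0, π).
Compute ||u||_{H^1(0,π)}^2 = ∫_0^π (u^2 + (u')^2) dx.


||u||_{H^1(0,π)}^2 = 51*π

u'(x) = 8*sin(2*x) - 2*cos(2*x) + 4*cos(4*x).
Expand u² and (u')² and integrate term by term on (0, π), using: for integers n ≥ 1, ∫_0^π sin²(nx) dx = ∫_0^π cos²(nx) dx = π/2; for n ≠ n', ∫_0^π sin(nx)sin(n'x) dx = ∫_0^π cos(nx)cos(n'x) dx = 0; and by product-to-sum, ∫_0^π sin(nx)cos(n'x) dx = ½∫_0^π [sin((n+n')x) + sin((n−n')x)] dx, which is 0 when n+n' is even and 2n/(n²−n'²) when n+n' is odd (it need not vanish on (0, π)).
  u² squared terms: (-1)²·∫sin(2x)² dx = 1·π/2 = π/2;  (-4)²·∫cos(2x)² dx = 16·π/2 = 8*π;  (1)²·∫sin(4x)² dx = 1·π/2 = π/2.
  u² cross terms: 2·(-1)·(-4)·∫sin(2x)·cos(2x) dx = 8·(0) = 0;  2·(-1)·(1)·∫sin(2x)·sin(4x) dx = -2·(0) = 0;  2·(-4)·(1)·∫cos(2x)·sin(4x) dx = -8·(0) = 0.
  So ∫_0^π u² dx = π/2 + 8*π + π/2 + 0 + 0 + 0 = 9*π.
  (u')² squared terms: (-2)²·∫cos(2x)² dx = 4·π/2 = 2*π;  (4)²·∫cos(4x)² dx = 16·π/2 = 8*π;  (8)²·∫sin(2x)² dx = 64·π/2 = 32*π.
  (u')² cross terms: 2·(-2)·(4)·∫cos(2x)·cos(4x) dx = -16·(0) = 0;  2·(-2)·(8)·∫cos(2x)·sin(2x) dx = -32·(0) = 0;  2·(4)·(8)·∫cos(4x)·sin(2x) dx = 64·(0) = 0.
  So ∫_0^π (u')² dx = 2*π + 8*π + 32*π + 0 + 0 + 0 = 42*π.
||u||_{H^1}^2 = (9*π) + (42*π) = 51*π.


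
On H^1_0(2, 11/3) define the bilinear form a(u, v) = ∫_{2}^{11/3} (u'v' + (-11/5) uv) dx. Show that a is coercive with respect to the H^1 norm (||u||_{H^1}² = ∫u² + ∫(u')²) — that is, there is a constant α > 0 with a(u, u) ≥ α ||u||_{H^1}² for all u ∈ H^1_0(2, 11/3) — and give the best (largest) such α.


α = (-55 + 9*π^2)/(25 + 9*π^2)

Coercivity of a(·,·) on H^1_0(2, 11/3) means a(u, u) ≥ α ||u||_{H^1}² for every u ∈ H^1_0.
The interval has length L = 5/3, and Poincaré/coercivity depend only on L. Here a(u, u) = ∫(u')² + (-11/5)·∫u².
Here c = -11/5 < 0 with |c| < (π/L)² = 9*π^2/25, so coercivity still holds. The condition a(u,u) ≥ α||u||_{H^1}² reads (1−α)∫(u')² ≥ (α−c)∫u². Any admissible α is ≤ 1 (rapidly oscillating u have ∫u²/∫(u')² → 0), and α = 1 would force 0 ≥ (1−c)∫u², impossible since c < 1; so 1−α > 0. By the sharp Poincaré inequality on H^1_0 of an interval of length L, ∫(u')² ≥ (π/L)²∫u² with equality for the first sine mode sin(π(x−x₀)/L) (x₀ the left endpoint), so the inequality holds for all u iff (1−α)(π/L)² ≥ α − c, i.e. α ≤ ((π/L)² + c)/((π/L)² + 1) = (1 + c(L/π)²)/(1 + (L/π)²). (Direct route, valid since c ≤ 0: Poincaré gives c∫u² ≥ c(L/π)²∫(u')², so a(u,u) ≥ (1 + c(L/π)²)∫(u')², while ||u||_{H^1}² ≤ (1 + (L/π)²)∫(u')²; dividing yields the same α.) With (π/L)² = 9*π^2/25 and c = -11/5, the largest admissible constant is α = ((π/L)² + c)/((π/L)² + 1).
Simplifying, α = (-55 + 9*π^2)/(25 + 9*π^2).


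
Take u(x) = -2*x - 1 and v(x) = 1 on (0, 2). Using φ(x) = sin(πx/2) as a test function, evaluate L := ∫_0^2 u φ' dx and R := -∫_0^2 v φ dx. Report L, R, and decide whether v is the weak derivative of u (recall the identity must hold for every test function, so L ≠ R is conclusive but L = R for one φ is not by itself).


LHS = 8/π, RHS = -4/π. No, v is not the weak derivative of u.

u(x) = -2*x - 1, classical derivative u'(x) = -2.
φ(x) = sin(πx/2), so φ'(x) = π*cos(π*x/2)/2.
Note φ(0) = φ(2) = 0, so the boundary term u·φ vanishes.
LHS = ∫_0^2 u(x) φ'(x) dx = ∫_0^2 (-π*x*cos(π*x/2) - π*cos(π*x/2)/2) dx. Term by term:
  ∫_0^2 -π*cos(π*x/2)/2 dx = 0;  ∫_0^2 -π*x*cos(π*x/2) dx = 8/π.
Sum: 0 + 8/π = 8/π.
So LHS = 8/π.
∫_0^2 v(x) φ(x) dx = ∫_0^2 (sin(π*x/2)) dx. Term by term:
  ∫_0^2 sin(π*x/2) dx = 4/π.
So RHS = -∫_0^2 v(x) φ(x) dx = -4/π.
LHS − RHS = 12/π ≠ 0, so the identity fails.
(For a valid weak derivative the identity must hold for EVERY test function, in particular this one. The failure shows v is NOT the weak derivative of u.)
Correct weak derivative would be u'(x) = -2.


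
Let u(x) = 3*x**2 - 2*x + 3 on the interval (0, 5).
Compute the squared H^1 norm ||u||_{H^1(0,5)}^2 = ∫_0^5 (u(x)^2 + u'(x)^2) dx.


||u||_{H^1}^2 = 17345/3

The H^1 norm (squared) on an interval (0, L) is
  ||u||_{H^1}^2 = ∫_0^L u(x)^2 dx + ∫_0^L u'(x)^2 dx.
Compute u'(x) = 6*x - 2.
Then u(x)^2 = 9*x**4 - 12*x**3 + 22*x**2 - 12*x + 9 and u'(x)^2 = 36*x**2 - 24*x + 4.
Integrate each monomial from 0 to 5 using ∫_0^5 c·x^n dx = c·5^(n+1)/(n+1):
  ∫_0^5 u(x)^2 dx = ∫_0^5 (9*x^4 - 12*x^3 + 22*x^2 - 12*x + 9) dx. Term by term:
    ∫_0^5 9*x^4 dx = 5625;  ∫_0^5 -12*x^3 dx = -1875;  ∫_0^5 22*x^2 dx = 2750/3;
    ∫_0^5 -12*x dx = -150;  ∫_0^5 9 dx = 45.
  Sum: 5625 − 1875 + 2750/3 − 150 + 45 = 13685/3.
  ∫_0^5 u'(x)^2 dx = ∫_0^5 (36*x^2 - 24*x + 4) dx. Term by term:
    ∫_0^5 36*x^2 dx = 1500;  ∫_0^5 -24*x dx = -300;  ∫_0^5 4 dx = 20.
  Sum: 1500 − 300 + 20 = 1220.
Adding: ||u||_{H^1}^2 = 13685/3 + 1220 = 17345/3.


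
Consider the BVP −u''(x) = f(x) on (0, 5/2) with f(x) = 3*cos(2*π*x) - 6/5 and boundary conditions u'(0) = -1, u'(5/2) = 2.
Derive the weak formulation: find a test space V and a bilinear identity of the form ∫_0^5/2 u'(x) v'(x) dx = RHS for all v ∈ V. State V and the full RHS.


V = H^1(0, 5/2) (v unrestricted at boundary; u is determined up to an additive constant); weak form: ∫_0^5/2 u'v' dx = ∫_0^5/2 (3*cos(2*π*x) - 6/5) v dx + 2·v(5/2) + v(0) for all v ∈ V.

Multiply both sides by a test function v and integrate from 0 to 5/2:
  ∫_0^5/2 −u''(x) v(x) dx = ∫_0^5/2 f(x) v(x) dx.
Integrate the LHS by parts once:
  ∫_0^5/2 −u'' v dx = −[u'(x) v(x)]_0^5/2 + ∫_0^5/2 u'(x) v'(x) dx.
Thus ∫_0^5/2 u'(x) v'(x) dx = ∫_0^5/2 f(x) v(x) dx + [u'(x) v(x)]_0^5/2.
Choose V so that boundary terms are either known or forced to vanish.
u has inhomogeneous Neumann u'(0) = -1, u'(5/2) = 2. [u' v]_0^5/2 = (2)·v(5/2) − (-1)·v(0) = 2·v(5/2) + v(0). Take V = H^1(0, 5/2); boundary term becomes part of RHS.
Weak formulation: find u (satisfying any essential BC) such that ∫_0^5/2 u'(x) v'(x) dx = ∫_0^5/2 f v dx + 2·v(5/2) + v(0) for all v ∈ V (Neumann data are natural BCs: they enter the RHS as boundary terms).
Substituting f(x) = 3*cos(2*π*x) - 6/5, the right-hand side is ∫_0^5/2 (3*cos(2*π*x) - 6/5) v dx + 2·v(5/2) + v(0).
Compatibility check (pure Neumann): taking v ≡ 1 ∈ V gives 0 = ∫_0^5/2 f dx + (2) − (-1), i.e. ∫_0^5/2 f dx must equal u'(0) − u'(5/2) = -3. Indeed ∫_0^5/2 (3*cos(2*π*x) - 6/5) dx = -3, so the data are compatible. The solution is then unique only up to an additive constant (fix it e.g. by requiring ∫_0^5/2 u dx = 0).


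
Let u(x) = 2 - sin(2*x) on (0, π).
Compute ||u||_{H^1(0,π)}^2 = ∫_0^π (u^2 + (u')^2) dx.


||u||_{H^1(0,π)}^2 = 13*π/2

u'(x) = -2*cos(2*x).
Expand u² and (u')² and integrate term by term on (0, π), using: for integers n ≥ 1, ∫_0^π sin²(nx) dx = ∫_0^π cos²(nx) dx = π/2; for n ≠ n', ∫_0^π sin(nx)sin(n'x) dx = ∫_0^π cos(nx)cos(n'x) dx = 0; and by product-to-sum, ∫_0^π sin(nx)cos(n'x) dx = ½∫_0^π [sin((n+n')x) + sin((n−n')x)] dx, which is 0 when n+n' is even and 2n/(n²−n'²) when n+n' is odd (it need not vanish on (0, π)). For the constant mode: ∫_0^π 1 dx = π, ∫_0^π cos(nx) dx = 0, ∫_0^π sin(nx) dx = (1−(−1)^n)/n.
  u² squared terms: (2)²·∫1 dx = 4·π = 4*π;  (-1)²·∫sin(2x)² dx = 1·π/2 = π/2.
  u² cross terms: 2·(2)·(-1)·∫1·sin(2x) dx = -4·(0) = 0.
  So ∫_0^π u² dx = 4*π + π/2 + 0 = 9*π/2.
  (u')² squared terms: (-2)²·∫cos(2x)² dx = 4·π/2 = 2*π.
  So ∫_0^π (u')² dx = 2*π.
||u||_{H^1}^2 = (9*π/2) + (2*π) = 13*π/2.


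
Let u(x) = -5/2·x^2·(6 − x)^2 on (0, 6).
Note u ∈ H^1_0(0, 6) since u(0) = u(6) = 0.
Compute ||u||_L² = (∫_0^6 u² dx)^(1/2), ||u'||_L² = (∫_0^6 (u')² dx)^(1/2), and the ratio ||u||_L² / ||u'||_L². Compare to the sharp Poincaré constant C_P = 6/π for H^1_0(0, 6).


||u||_L² / ||u'||_L² = sqrt(3) < C_P = 6/π.

u(x) = -5/2·x^2·(6 − x)^2, so u'(x) = 10*x*(-x^2 + 9*x - 18).
u(x) = -5/2·x^2·(6 − x)^2 vanishes at x = 0 and x = 6, so u ∈ H^1_0(0, 6). Differentiate via the product rule and integrate the resulting polynomials term by term.
  ∫_0^6 u² dx = ∫_0^6 (25*x^8/4 - 150*x^7 + 1350*x^6 - 5400*x^5 + 8100*x^4) dx. Term by term:
    ∫_0^6 25*x^8/4 dx = 6998400;  ∫_0^6 -150*x^7 dx = -31492800;  ∫_0^6 1350*x^6 dx = 377913600/7;
    ∫_0^6 -5400*x^5 dx = -41990400;  ∫_0^6 8100*x^4 dx = 12597120.
  Sum: 6998400 − 31492800 + 377913600/7 − 41990400 + 12597120 = 699840/7.
  ∫_0^6 (u')² dx = ∫_0^6 (100*x^6 - 1800*x^5 + 11700*x^4 - 32400*x^3 + 32400*x^2) dx. Term by term:
    ∫_0^6 100*x^6 dx = 27993600/7;  ∫_0^6 -1800*x^5 dx = -13996800;  ∫_0^6 11700*x^4 dx = 18195840;
    ∫_0^6 -32400*x^3 dx = -10497600;  ∫_0^6 32400*x^2 dx = 2332800.
  Sum: 27993600/7 − 13996800 + 18195840 − 10497600 + 2332800 = 233280/7.
∫_0^6 u² dx = 699840/7, so ||u||_L² = 216*sqrt(105)/7.
∫_0^6 (u')² dx = 233280/7, so ||u'||_L² = 216*sqrt(35)/7.
Ratio ||u||_L² / ||u'||_L² = sqrt(3).
Sharp Poincaré constant on H^1_0(0, 6) is C_P = L/π = 6/π, achieved by sin(π/6·x).
A polynomial bump cannot attain the sharp Poincaré constant (only the first sine eigenfunction does), so the ratio is strictly less than C_P, consistent with ||u||_L² ≤ C_P ||u'||_L².


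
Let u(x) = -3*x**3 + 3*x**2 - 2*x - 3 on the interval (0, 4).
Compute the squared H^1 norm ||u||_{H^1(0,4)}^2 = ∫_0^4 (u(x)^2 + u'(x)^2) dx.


||u||_{H^1}^2 = 2554868/105

The H^1 norm (squared) on an interval (0, L) is
  ||u||_{H^1}^2 = ∫_0^L u(x)^2 dx + ∫_0^L u'(x)^2 dx.
Compute u'(x) = -9*x**2 + 6*x - 2.
Then u(x)^2 = 9*x**6 - 18*x**5 + 21*x**4 + 6*x**3 - 14*x**2 + 12*x + 9 and u'(x)^2 = 81*x**4 - 108*x**3 + 72*x**2 - 24*x + 4.
Integrate each monomial from 0 to 4 using ∫_0^4 c·x^n dx = c·4^(n+1)/(n+1):
  ∫_0^4 u(x)^2 dx = ∫_0^4 (9*x^6 - 18*x^5 + 21*x^4 + 6*x^3 - 14*x^2 + 12*x + 9) dx. Term by term:
    ∫_0^4 9*x^6 dx = 147456/7;  ∫_0^4 -18*x^5 dx = -12288;  ∫_0^4 21*x^4 dx = 21504/5;
    ∫_0^4 6*x^3 dx = 384;  ∫_0^4 -14*x^2 dx = -896/3;  ∫_0^4 12*x dx = 96;
    ∫_0^4 9 dx = 36.
  Sum: 147456/7 − 12288 + 21504/5 + 384 − 896/3 + 96 + 36 = 1396004/105.
  ∫_0^4 u'(x)^2 dx = ∫_0^4 (81*x^4 - 108*x^3 + 72*x^2 - 24*x + 4) dx. Term by term:
    ∫_0^4 81*x^4 dx = 82944/5;  ∫_0^4 -108*x^3 dx = -6912;  ∫_0^4 72*x^2 dx = 1536;
    ∫_0^4 -24*x dx = -192;  ∫_0^4 4 dx = 16.
  Sum: 82944/5 − 6912 + 1536 − 192 + 16 = 55184/5.
Adding: ||u||_{H^1}^2 = 1396004/105 + 55184/5 = 2554868/105.


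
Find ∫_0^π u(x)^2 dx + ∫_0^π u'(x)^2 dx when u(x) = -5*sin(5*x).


||u||_{H^1(0,π)}^2 = 325*π

u'(x) = -25*cos(5*x).
Expand u² and (u')² and integrate term by term on (0, π), using: for integers n ≥ 1, ∫_0^π sin²(nx) dx = ∫_0^π cos²(nx) dx = π/2; for n ≠ n', ∫_0^π sin(nx)sin(n'x) dx = ∫_0^π cos(nx)cos(n'x) dx = 0; and by product-to-sum, ∫_0^π sin(nx)cos(n'x) dx = ½∫_0^π [sin((n+n')x) + sin((n−n')x)] dx, which is 0 when n+n' is even and 2n/(n²−n'²) when n+n' is odd (it need not vanish on (0, π)).
  u² squared terms: (-5)²·∫sin(5x)² dx = 25·π/2 = 25*π/2.
  So ∫_0^π u² dx = 25*π/2.
  (u')² squared terms: (-25)²·∫cos(5x)² dx = 625·π/2 = 625*π/2.
  So ∫_0^π (u')² dx = 625*π/2.
||u||_{H^1}^2 = (25*π/2) + (625*π/2) = 325*π.


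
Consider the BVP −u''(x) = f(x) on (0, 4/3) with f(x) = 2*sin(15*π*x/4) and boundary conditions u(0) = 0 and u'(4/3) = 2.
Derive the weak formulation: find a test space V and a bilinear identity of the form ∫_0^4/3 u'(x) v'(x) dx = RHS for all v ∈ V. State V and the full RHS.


V = {v ∈ H^1(0, 4/3) : v(0) = 0} (test functions vanish at x = 0 where u is specified); weak form: ∫_0^4/3 u'v' dx = ∫_0^4/3 (2*sin(15*π*x/4)) v dx + 2·v(4/3) for all v ∈ V.

Multiply both sides by a test function v and integrate from 0 to 4/3:
  ∫_0^4/3 −u''(x) v(x) dx = ∫_0^4/3 f(x) v(x) dx.
Integrate the LHS by parts once:
  ∫_0^4/3 −u'' v dx = −[u'(x) v(x)]_0^4/3 + ∫_0^4/3 u'(x) v'(x) dx.
Thus ∫_0^4/3 u'(x) v'(x) dx = ∫_0^4/3 f(x) v(x) dx + [u'(x) v(x)]_0^4/3.
Choose V so that boundary terms are either known or forced to vanish.
Mixed BC: u(0) = 0 (Dirichlet) and u'(4/3) = 2 (Neumann). Define V = {v ∈ H^1(0, 4/3) : v(0) = 0}. Then [u' v]_0^4/3 = u'(4/3)·v(4/3) − u'(0)·0 = 2·v(4/3).
Weak formulation: find u (satisfying any essential BC) such that ∫_0^4/3 u'(x) v'(x) dx = ∫_0^4/3 f v dx + 2·v(4/3) for all v ∈ V (Dirichlet at 0 absorbed into V; Neumann datum at x = 4/3 contributes the boundary term).
Substituting f(x) = 2*sin(15*π*x/4), the right-hand side is ∫_0^4/3 (2*sin(15*π*x/4)) v dx + 2·v(4/3).


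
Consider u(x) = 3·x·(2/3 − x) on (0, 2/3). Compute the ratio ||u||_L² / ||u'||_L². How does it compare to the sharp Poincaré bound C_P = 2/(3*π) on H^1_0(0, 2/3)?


||u||_L² / ||u'||_L² = sqrt(10)/15 < C_P = 2/(3*π).

u(x) = 3·x·(2/3 − x), so u'(x) = 2 - 6*x.
u(x) = 3·x·(2/3 − x) vanishes at x = 0 and x = 2/3, so u ∈ H^1_0(0, 2/3). Differentiate via the product rule and integrate the resulting polynomials term by term.
  ∫_0^2/3 u² dx = ∫_0^2/3 (9*x^4 - 12*x^3 + 4*x^2) dx. Term by term:
    ∫_0^2/3 9*x^4 dx = 32/135;  ∫_0^2/3 -12*x^3 dx = -16/27;  ∫_0^2/3 4*x^2 dx = 32/81.
  Sum: 32/135 − 16/27 + 32/81 = 16/405.
  ∫_0^2/3 (u')² dx = ∫_0^2/3 (36*x^2 - 24*x + 4) dx. Term by term:
    ∫_0^2/3 36*x^2 dx = 32/9;  ∫_0^2/3 -24*x dx = -16/3;  ∫_0^2/3 4 dx = 8/3.
  Sum: 32/9 − 16/3 + 8/3 = 8/9.
∫_0^2/3 u² dx = 16/405, so ||u||_L² = 4*sqrt(5)/45.
∫_0^2/3 (u')² dx = 8/9, so ||u'||_L² = 2*sqrt(2)/3.
Ratio ||u||_L² / ||u'||_L² = sqrt(10)/15.
Sharp Poincaré constant on H^1_0(0, 2/3) is C_P = L/π = 2/(3*π), achieved by sin(3*π/2·x).
A polynomial bump cannot attain the sharp Poincaré constant (only the first sine eigenfunction does), so the ratio is strictly less than C_P, consistent with ||u||_L² ≤ C_P ||u'||_L².


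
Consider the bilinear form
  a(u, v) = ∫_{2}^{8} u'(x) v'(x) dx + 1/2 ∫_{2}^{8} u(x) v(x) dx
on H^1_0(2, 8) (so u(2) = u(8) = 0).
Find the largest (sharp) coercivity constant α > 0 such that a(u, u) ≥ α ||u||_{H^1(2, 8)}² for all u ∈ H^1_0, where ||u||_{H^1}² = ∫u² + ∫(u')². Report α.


α = (π^2 + 18)/(π^2 + 36)

Coercivity of a(·,·) on H^1_0(2, 8) means a(u, u) ≥ α ||u||_{H^1}² for every u ∈ H^1_0.
The interval has length L = 6, and Poincaré/coercivity depend only on L. Here a(u, u) = ∫(u')² + (1/2)·∫u².
Here 0 < c = 1/2 < 1. The condition a(u,u) ≥ α||u||_{H^1}² reads (1−α)∫(u')² ≥ (α−c)∫u². Any admissible α is ≤ 1 (rapidly oscillating u have ∫u²/∫(u')² → 0), and α = 1 would force 0 ≥ (1−c)∫u², impossible since c < 1; so 1−α > 0. By the sharp Poincaré inequality on H^1_0 of an interval of length L, ∫(u')² ≥ (π/L)²∫u² with equality for the first sine mode sin(π(x−x₀)/L) (x₀ the left endpoint), so the inequality holds for all u iff (1−α)(π/L)² ≥ α − c, i.e. α ≤ ((π/L)² + c)/((π/L)² + 1) = (1 + c(L/π)²)/(1 + (L/π)²). With (π/L)² = π^2/36 and c = 1/2, the largest admissible constant is α = ((π/L)² + c)/((π/L)² + 1).
Simplifying, α = (π^2 + 18)/(π^2 + 36).


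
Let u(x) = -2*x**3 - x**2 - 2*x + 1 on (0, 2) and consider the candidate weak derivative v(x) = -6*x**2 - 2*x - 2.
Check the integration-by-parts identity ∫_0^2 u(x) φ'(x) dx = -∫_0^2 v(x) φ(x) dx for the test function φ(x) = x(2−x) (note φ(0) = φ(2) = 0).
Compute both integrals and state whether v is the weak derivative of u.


LHS = 224/15, RHS = 224/15. Yes, v = u' weakly.

u(x) = -2*x**3 - x**2 - 2*x + 1, classical derivative u'(x) = -6*x**2 - 2*x - 2.
φ(x) = x(2−x), so φ'(x) = 2 - 2*x.
Note φ(0) = φ(2) = 0, so the boundary term u·φ vanishes.
LHS = ∫_0^2 u(x) φ'(x) dx = ∫_0^2 (4*x^4 - 2*x^3 + 2*x^2 - 6*x + 2) dx. Term by term:
  ∫_0^2 4*x^4 dx = 128/5;  ∫_0^2 -2*x^3 dx = -8;  ∫_0^2 2*x^2 dx = 16/3;
  ∫_0^2 -6*x dx = -12;  ∫_0^2 2 dx = 4.
Sum: 128/5 − 8 + 16/3 − 12 + 4 = 224/15.
So LHS = 224/15.
∫_0^2 v(x) φ(x) dx = ∫_0^2 (6*x^4 - 10*x^3 - 2*x^2 - 4*x) dx. Term by term:
  ∫_0^2 6*x^4 dx = 192/5;  ∫_0^2 -10*x^3 dx = -40;  ∫_0^2 -2*x^2 dx = -16/3;
  ∫_0^2 -4*x dx = -8.
Sum: 192/5 − 40 − 16/3 − 8 = -224/15.
So RHS = -∫_0^2 v(x) φ(x) dx = 224/15.
LHS = RHS, so the identity holds for this test φ.
Moreover u is smooth here and v(x) = u'(x) = -6*x**2 - 2*x - 2 pointwise, so the identity holds for every test function. Hence v is the weak derivative of u.


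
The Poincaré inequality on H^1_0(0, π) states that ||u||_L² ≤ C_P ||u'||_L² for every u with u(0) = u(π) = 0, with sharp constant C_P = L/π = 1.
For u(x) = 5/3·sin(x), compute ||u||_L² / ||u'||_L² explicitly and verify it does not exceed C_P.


||u||_L² / ||u'||_L² = 1 = C_P.

u(x) = 5/3·sin(x), so u'(x) = 5*cos(x)/3.
Writing u(x) = A·sin(kπx/L) with A = 5/3 and k = 1, use ∫_0^L sin²(kπx/L) dx = L/2 and ∫_0^L cos²(kπx/L) dx = L/2.
u² = 25/9·sin²(x) and (u')² = 25/9·cos²(x), and each of sin², cos² integrates to L/2 = π/2 over (0, π).
∫_0^π u² dx = 25*π/18, so ||u||_L² = 5*sqrt(2)*sqrt(π)/6.
∫_0^π (u')² dx = 25*π/18, so ||u'||_L² = 5*sqrt(2)*sqrt(π)/6.
Ratio ||u||_L² / ||u'||_L² = 1.
Sharp Poincaré constant on H^1_0(0, π) is C_P = L/π = 1, achieved by sin(x).
This is the k = 1 eigenfunction (up to amplitude), so the ratio equals the sharp Poincaré constant exactly.


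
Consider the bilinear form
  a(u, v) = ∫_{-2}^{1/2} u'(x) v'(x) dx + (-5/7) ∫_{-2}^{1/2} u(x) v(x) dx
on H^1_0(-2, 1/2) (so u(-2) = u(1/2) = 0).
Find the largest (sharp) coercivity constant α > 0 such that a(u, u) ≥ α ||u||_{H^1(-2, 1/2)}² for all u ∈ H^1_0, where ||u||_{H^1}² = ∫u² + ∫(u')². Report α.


α = (-125 + 28*π^2)/(7*(25 + 4*π^2))

Coercivity of a(·,·) on H^1_0(-2, 1/2) means a(u, u) ≥ α ||u||_{H^1}² for every u ∈ H^1_0.
The interval has length L = 5/2, and Poincaré/coercivity depend only on L. Here a(u, u) = ∫(u')² + (-5/7)·∫u².
Here c = -5/7 < 0 with |c| < (π/L)² = 4*π^2/25, so coercivity still holds. The condition a(u,u) ≥ α||u||_{H^1}² reads (1−α)∫(u')² ≥ (α−c)∫u². Any admissible α is ≤ 1 (rapidly oscillating u have ∫u²/∫(u')² → 0), and α = 1 would force 0 ≥ (1−c)∫u², impossible since c < 1; so 1−α > 0. By the sharp Poincaré inequality on H^1_0 of an interval of length L, ∫(u')² ≥ (π/L)²∫u² with equality for the first sine mode sin(π(x−x₀)/L) (x₀ the left endpoint), so the inequality holds for all u iff (1−α)(π/L)² ≥ α − c, i.e. α ≤ ((π/L)² + c)/((π/L)² + 1) = (1 + c(L/π)²)/(1 + (L/π)²). (Direct route, valid since c ≤ 0: Poincaré gives c∫u² ≥ c(L/π)²∫(u')², so a(u,u) ≥ (1 + c(L/π)²)∫(u')², while ||u||_{H^1}² ≤ (1 + (L/π)²)∫(u')²; dividing yields the same α.) With (π/L)² = 4*π^2/25 and c = -5/7, the largest admissible constant is α = ((π/L)² + c)/((π/L)² + 1).
Simplifying, α = (-125 + 28*π^2)/(7*(25 + 4*π^2)).


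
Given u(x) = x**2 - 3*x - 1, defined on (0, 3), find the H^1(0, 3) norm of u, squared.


||u||_{H^1}^2 = 291/10

The H^1 norm (squared) on an interval (0, L) is
  ||u||_{H^1}^2 = ∫_0^L u(x)^2 dx + ∫_0^L u'(x)^2 dx.
Compute u'(x) = 2*x - 3.
Then u(x)^2 = x**4 - 6*x**3 + 7*x**2 + 6*x + 1 and u'(x)^2 = 4*x**2 - 12*x + 9.
Integrate each monomial from 0 to 3 using ∫_0^3 c·x^n dx = c·3^(n+1)/(n+1):
  ∫_0^3 u(x)^2 dx = ∫_0^3 (x^4 - 6*x^3 + 7*x^2 + 6*x + 1) dx. Term by term:
    ∫_0^3 x^4 dx = 243/5;  ∫_0^3 -6*x^3 dx = -243/2;  ∫_0^3 7*x^2 dx = 63;
    ∫_0^3 6*x dx = 27;  ∫_0^3 1 dx = 3.
  Sum: 243/5 − 243/2 + 63 + 27 + 3 = 201/10.
  ∫_0^3 u'(x)^2 dx = ∫_0^3 (4*x^2 - 12*x + 9) dx. Term by term:
    ∫_0^3 4*x^2 dx = 36;  ∫_0^3 -12*x dx = -54;  ∫_0^3 9 dx = 27.
  Sum: 36 − 54 + 27 = 9.
Adding: ||u||_{H^1}^2 = 201/10 + 9 = 291/10.


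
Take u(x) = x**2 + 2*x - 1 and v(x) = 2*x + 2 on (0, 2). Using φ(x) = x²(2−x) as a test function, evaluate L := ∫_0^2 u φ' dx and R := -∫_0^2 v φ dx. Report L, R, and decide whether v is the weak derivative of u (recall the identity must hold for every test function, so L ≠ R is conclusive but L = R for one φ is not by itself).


LHS = -88/15, RHS = -88/15. Yes, v = u' weakly.

u(x) = x**2 + 2*x - 1, classical derivative u'(x) = 2*x + 2.
φ(x) = x²(2−x), so φ'(x) = x*(4 - 3*x).
Note φ(0) = φ(2) = 0, so the boundary term u·φ vanishes.
LHS = ∫_0^2 u(x) φ'(x) dx = ∫_0^2 (-3*x^4 - 2*x^3 + 11*x^2 - 4*x) dx. Term by term:
  ∫_0^2 -3*x^4 dx = -96/5;  ∫_0^2 -2*x^3 dx = -8;  ∫_0^2 11*x^2 dx = 88/3;
  ∫_0^2 -4*x dx = -8.
Sum: -96/5 − 8 + 88/3 − 8 = -88/15.
So LHS = -88/15.
∫_0^2 v(x) φ(x) dx = ∫_0^2 (-2*x^4 + 2*x^3 + 4*x^2) dx. Term by term:
  ∫_0^2 -2*x^4 dx = -64/5;  ∫_0^2 2*x^3 dx = 8;  ∫_0^2 4*x^2 dx = 32/3.
Sum: -64/5 + 8 + 32/3 = 88/15.
So RHS = -∫_0^2 v(x) φ(x) dx = -88/15.
LHS = RHS, so the identity holds for this test φ.
Moreover u is smooth here and v(x) = u'(x) = 2*x + 2 pointwise, so the identity holds for every test function. Hence v is the weak derivative of u.


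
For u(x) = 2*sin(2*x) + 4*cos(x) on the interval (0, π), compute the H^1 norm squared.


||u||_{H^1(0,π)}^2 = 128/3 + 26*π

u'(x) = -4*sin(x) + 4*cos(2*x).
Expand u² and (u')² and integrate term by term on (0, π), using: for integers n ≥ 1, ∫_0^π sin²(nx) dx = ∫_0^π cos²(nx) dx = π/2; for n ≠ n', ∫_0^π sin(nx)sin(n'x) dx = ∫_0^π cos(nx)cos(n'x) dx = 0; and by product-to-sum, ∫_0^π sin(nx)cos(n'x) dx = ½∫_0^π [sin((n+n')x) + sin((n−n')x)] dx, which is 0 when n+n' is even and 2n/(n²−n'²) when n+n' is odd (it need not vanish on (0, π)).
  u² squared terms: (2)²·∫sin(2x)² dx = 4·π/2 = 2*π;  (4)²·∫cos(x)² dx = 16·π/2 = 8*π.
  u² cross terms: 2·(2)·(4)·∫sin(2x)·cos(x) dx = 16·(4/3) = 64/3.
  So ∫_0^π u² dx = 2*π + 8*π + 64/3 = 64/3 + 10*π.
  (u')² squared terms: (-4)²·∫sin(x)² dx = 16·π/2 = 8*π;  (4)²·∫cos(2x)² dx = 16·π/2 = 8*π.
  (u')² cross terms: 2·(-4)·(4)·∫sin(x)·cos(2x) dx = -32·(-2/3) = 64/3.
  So ∫_0^π (u')² dx = 8*π + 8*π + 64/3 = 64/3 + 16*π.
||u||_{H^1}^2 = (64/3 + 10*π) + (64/3 + 16*π) = 128/3 + 26*π.


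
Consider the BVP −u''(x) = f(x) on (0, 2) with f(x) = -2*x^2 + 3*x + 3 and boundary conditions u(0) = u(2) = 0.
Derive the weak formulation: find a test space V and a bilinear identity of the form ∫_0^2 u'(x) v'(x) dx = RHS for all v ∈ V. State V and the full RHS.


V = H^1_0(0, 2) (so v(0) = v(2) = 0); weak form: ∫_0^2 u'v' dx = ∫_0^2 (-2*x^2 + 3*x + 3) v dx for all v ∈ V.

Multiply both sides by a test function v and integrate from 0 to 2:
  ∫_0^2 −u''(x) v(x) dx = ∫_0^2 f(x) v(x) dx.
Integrate the LHS by parts once:
  ∫_0^2 −u'' v dx = −[u'(x) v(x)]_0^2 + ∫_0^2 u'(x) v'(x) dx.
Thus ∫_0^2 u'(x) v'(x) dx = ∫_0^2 f(x) v(x) dx + [u'(x) v(x)]_0^2.
Choose V so that boundary terms are either known or forced to vanish.
u is Dirichlet: u(0) = u(2) = 0. Let V = H^1_0(0, 2); then v(0) = v(2) = 0, and [u' v]_0^2 = 0.
Weak formulation: find u (satisfying any essential BC) such that ∫_0^2 u'(x) v'(x) dx = ∫_0^2 f v dx for all v ∈ V.
Substituting f(x) = -2*x^2 + 3*x + 3, the right-hand side is ∫_0^2 (-2*x^2 + 3*x + 3) v dx.


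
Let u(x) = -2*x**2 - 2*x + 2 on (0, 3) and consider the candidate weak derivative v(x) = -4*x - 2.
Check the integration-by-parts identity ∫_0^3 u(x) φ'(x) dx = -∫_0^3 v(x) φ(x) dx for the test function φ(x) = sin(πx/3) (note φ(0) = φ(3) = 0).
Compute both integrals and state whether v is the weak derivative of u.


LHS = 48/π, RHS = 48/π. Yes, v = u' weakly.

u(x) = -2*x**2 - 2*x + 2, classical derivative u'(x) = -4*x - 2.
φ(x) = sin(πx/3), so φ'(x) = π*cos(π*x/3)/3.
Note φ(0) = φ(3) = 0, so the boundary term u·φ vanishes.
LHS = ∫_0^3 u(x) φ'(x) dx = ∫_0^3 (-2*π*x^2*cos(π*x/3)/3 - 2*π*x*cos(π*x/3)/3 + 2*π*cos(π*x/3)/3) dx. Term by term:
  ∫_0^3 2*π*cos(π*x/3)/3 dx = 0;  ∫_0^3 -2*π*x*cos(π*x/3)/3 dx = 12/π;  ∫_0^3 -2*π*x^2*cos(π*x/3)/3 dx = 36/π.
Sum: 0 + 12/π + 36/π = 48/π.
So LHS = 48/π.
∫_0^3 v(x) φ(x) dx = ∫_0^3 (-4*x*sin(π*x/3) - 2*sin(π*x/3)) dx. Term by term:
  ∫_0^3 -2*sin(π*x/3) dx = -12/π;  ∫_0^3 -4*x*sin(π*x/3) dx = -36/π.
Sum: -12/π − 36/π = -48/π.
So RHS = -∫_0^3 v(x) φ(x) dx = 48/π.
LHS = RHS, so the identity holds for this test φ.
Moreover u is smooth here and v(x) = u'(x) = -4*x - 2 pointwise, so the identity holds for every test function. Hence v is the weak derivative of u.


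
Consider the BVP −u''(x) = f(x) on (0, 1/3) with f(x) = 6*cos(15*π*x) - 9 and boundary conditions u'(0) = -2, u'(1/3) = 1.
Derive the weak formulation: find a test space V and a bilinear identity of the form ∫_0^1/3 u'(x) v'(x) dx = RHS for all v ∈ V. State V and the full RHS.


V = H^1(0, 1/3) (v unrestricted at boundary; u is determined up to an additive constant); weak form: ∫_0^1/3 u'v' dx = ∫_0^1/3 (6*cos(15*π*x) - 9) v dx + v(1/3) + 2·v(0) for all v ∈ V.

Multiply both sides by a test function v and integrate from 0 to 1/3:
  ∫_0^1/3 −u''(x) v(x) dx = ∫_0^1/3 f(x) v(x) dx.
Integrate the LHS by parts once:
  ∫_0^1/3 −u'' v dx = −[u'(x) v(x)]_0^1/3 + ∫_0^1/3 u'(x) v'(x) dx.
Thus ∫_0^1/3 u'(x) v'(x) dx = ∫_0^1/3 f(x) v(x) dx + [u'(x) v(x)]_0^1/3.
Choose V so that boundary terms are either known or forced to vanish.
u has inhomogeneous Neumann u'(0) = -2, u'(1/3) = 1. [u' v]_0^1/3 = (1)·v(1/3) − (-2)·v(0) = v(1/3) + 2·v(0). Take V = H^1(0, 1/3); boundary term becomes part of RHS.
Weak formulation: find u (satisfying any essential BC) such that ∫_0^1/3 u'(x) v'(x) dx = ∫_0^1/3 f v dx + v(1/3) + 2·v(0) for all v ∈ V (Neumann data are natural BCs: they enter the RHS as boundary terms).
Substituting f(x) = 6*cos(15*π*x) - 9, the right-hand side is ∫_0^1/3 (6*cos(15*π*x) - 9) v dx + v(1/3) + 2·v(0).
Compatibility check (pure Neumann): taking v ≡ 1 ∈ V gives 0 = ∫_0^1/3 f dx + (1) − (-2), i.e. ∫_0^1/3 f dx must equal u'(0) − u'(1/3) = -3. Indeed ∫_0^1/3 (6*cos(15*π*x) - 9) dx = -3, so the data are compatible. The solution is then unique only up to an additive constant (fix it e.g. by requiring ∫_0^1/3 u dx = 0).


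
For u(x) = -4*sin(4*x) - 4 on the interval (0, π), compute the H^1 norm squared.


||u||_{H^1(0,π)}^2 = 152*π

u'(x) = -16*cos(4*x).
Expand u² and (u')² and integrate term by term on (0, π), using: for integers n ≥ 1, ∫_0^π sin²(nx) dx = ∫_0^π cos²(nx) dx = π/2; for n ≠ n', ∫_0^π sin(nx)sin(n'x) dx = ∫_0^π cos(nx)cos(n'x) dx = 0; and by product-to-sum, ∫_0^π sin(nx)cos(n'x) dx = ½∫_0^π [sin((n+n')x) + sin((n−n')x)] dx, which is 0 when n+n' is even and 2n/(n²−n'²) when n+n' is odd (it need not vanish on (0, π)). For the constant mode: ∫_0^π 1 dx = π, ∫_0^π cos(nx) dx = 0, ∫_0^π sin(nx) dx = (1−(−1)^n)/n.
  u² squared terms: (-4)²·∫1 dx = 16·π = 16*π;  (-4)²·∫sin(4x)² dx = 16·π/2 = 8*π.
  u² cross terms: 2·(-4)·(-4)·∫1·sin(4x) dx = 32·(0) = 0.
  So ∫_0^π u² dx = 16*π + 8*π + 0 = 24*π.
  (u')² squared terms: (-16)²·∫cos(4x)² dx = 256·π/2 = 128*π.
  So ∫_0^π (u')² dx = 128*π.
||u||_{H^1}^2 = (24*π) + (128*π) = 152*π.


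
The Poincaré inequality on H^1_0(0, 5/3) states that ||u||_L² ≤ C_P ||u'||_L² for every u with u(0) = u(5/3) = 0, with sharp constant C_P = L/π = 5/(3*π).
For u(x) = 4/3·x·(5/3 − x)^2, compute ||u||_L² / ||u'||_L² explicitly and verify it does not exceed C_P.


||u||_L² / ||u'||_L² = 5*sqrt(14)/42 < C_P = 5/(3*π).

u(x) = 4/3·x·(5/3 − x)^2, so u'(x) = 4*x^2 - 80*x/9 + 100/27.
u(x) = 4/3·x·(5/3 − x)^2 vanishes at x = 0 and x = 5/3, so u ∈ H^1_0(0, 5/3). Differentiate via the product rule and integrate the resulting polynomials term by term.
  ∫_0^5/3 u² dx = ∫_0^5/3 (16*x^6/9 - 320*x^5/27 + 800*x^4/27 - 8000*x^3/243 + 10000*x^2/729) dx. Term by term:
    ∫_0^5/3 16*x^6/9 dx = 1250000/137781;  ∫_0^5/3 -320*x^5/27 dx = -2500000/59049;  ∫_0^5/3 800*x^4/27 dx = 500000/6561;
    ∫_0^5/3 -8000*x^3/243 dx = -1250000/19683;  ∫_0^5/3 10000*x^2/729 dx = 1250000/59049.
  Sum: 1250000/137781 − 2500000/59049 + 500000/6561 − 1250000/19683 + 1250000/59049 = 250000/413343.
  ∫_0^5/3 (u')² dx = ∫_0^5/3 (16*x^4 - 640*x^3/9 + 8800*x^2/81 - 16000*x/243 + 10000/729) dx. Term by term:
    ∫_0^5/3 16*x^4 dx = 10000/243;  ∫_0^5/3 -640*x^3/9 dx = -100000/729;  ∫_0^5/3 8800*x^2/81 dx = 1100000/6561;
    ∫_0^5/3 -16000*x/243 dx = -200000/2187;  ∫_0^5/3 10000/729 dx = 50000/2187.
  Sum: 10000/243 − 100000/729 + 1100000/6561 − 200000/2187 + 50000/2187 = 20000/6561.
∫_0^5/3 u² dx = 250000/413343, so ||u||_L² = 500*sqrt(7)/1701.
∫_0^5/3 (u')² dx = 20000/6561, so ||u'||_L² = 100*sqrt(2)/81.
Ratio ||u||_L² / ||u'||_L² = 5*sqrt(14)/42.
Sharp Poincaré constant on H^1_0(0, 5/3) is C_P = L/π = 5/(3*π), achieved by sin(3*π/5·x).
A polynomial bump cannot attain the sharp Poincaré constant (only the first sine eigenfunction does), so the ratio is strictly less than C_P, consistent with ||u||_L² ≤ C_P ||u'||_L².


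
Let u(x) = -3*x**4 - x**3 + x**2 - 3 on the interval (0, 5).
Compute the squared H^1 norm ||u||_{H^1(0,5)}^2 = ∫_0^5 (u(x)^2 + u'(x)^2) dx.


||u||_{H^1}^2 = 333164905/84

The H^1 norm (squared) on an interval (0, L) is
  ||u||_{H^1}^2 = ∫_0^L u(x)^2 dx + ∫_0^L u'(x)^2 dx.
Compute u'(x) = -12*x**3 - 3*x**2 + 2*x.
Then u(x)^2 = 9*x**8 + 6*x**7 - 5*x**6 - 2*x**5 + 19*x**4 + 6*x**3 - 6*x**2 + 9 and u'(x)^2 = 144*x**6 + 72*x**5 - 39*x**4 - 12*x**3 + 4*x**2.
Integrate each monomial from 0 to 5 using ∫_0^5 c·x^n dx = c·5^(n+1)/(n+1):
  ∫_0^5 u(x)^2 dx = ∫_0^5 (9*x^8 + 6*x^7 - 5*x^6 - 2*x^5 + 19*x^4 + 6*x^3 - 6*x^2 + 9) dx. Term by term:
    ∫_0^5 9*x^8 dx = 1953125;  ∫_0^5 6*x^7 dx = 1171875/4;  ∫_0^5 -5*x^6 dx = -390625/7;
    ∫_0^5 -2*x^5 dx = -15625/3;  ∫_0^5 19*x^4 dx = 11875;  ∫_0^5 6*x^3 dx = 1875/2;
    ∫_0^5 -6*x^2 dx = -250;  ∫_0^5 9 dx = 45.
  Sum: 1953125 + 1171875/4 − 390625/7 − 15625/3 + 11875 + 1875/2 − 250 + 45 = 184605905/84.
  ∫_0^5 u'(x)^2 dx = ∫_0^5 (144*x^6 + 72*x^5 - 39*x^4 - 12*x^3 + 4*x^2) dx. Term by term:
    ∫_0^5 144*x^6 dx = 11250000/7;  ∫_0^5 72*x^5 dx = 187500;  ∫_0^5 -39*x^4 dx = -24375;
    ∫_0^5 -12*x^3 dx = -1875;  ∫_0^5 4*x^2 dx = 500/3.
  Sum: 11250000/7 + 187500 − 24375 − 1875 + 500/3 = 37139750/21.
Adding: ||u||_{H^1}^2 = 184605905/84 + 37139750/21 = 333164905/84.
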